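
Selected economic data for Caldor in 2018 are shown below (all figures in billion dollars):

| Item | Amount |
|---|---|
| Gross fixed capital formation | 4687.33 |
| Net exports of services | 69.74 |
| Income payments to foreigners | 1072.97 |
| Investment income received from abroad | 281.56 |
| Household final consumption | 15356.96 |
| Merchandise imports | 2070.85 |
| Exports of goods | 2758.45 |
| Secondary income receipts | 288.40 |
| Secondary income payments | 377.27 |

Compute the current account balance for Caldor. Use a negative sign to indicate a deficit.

-122.94

Goods balance = 2758.45 - 2070.85 = 687.60
Services balance = 69.74
Trade balance (goods + services) = 687.60 + 69.74 = 757.34
Net primary income = 281.56 - 1072.97 = -791.41
Net secondary income = 288.40 - 377.27 = -88.87
Current account = 757.34 + (-791.41) + (-88.87) = -122.94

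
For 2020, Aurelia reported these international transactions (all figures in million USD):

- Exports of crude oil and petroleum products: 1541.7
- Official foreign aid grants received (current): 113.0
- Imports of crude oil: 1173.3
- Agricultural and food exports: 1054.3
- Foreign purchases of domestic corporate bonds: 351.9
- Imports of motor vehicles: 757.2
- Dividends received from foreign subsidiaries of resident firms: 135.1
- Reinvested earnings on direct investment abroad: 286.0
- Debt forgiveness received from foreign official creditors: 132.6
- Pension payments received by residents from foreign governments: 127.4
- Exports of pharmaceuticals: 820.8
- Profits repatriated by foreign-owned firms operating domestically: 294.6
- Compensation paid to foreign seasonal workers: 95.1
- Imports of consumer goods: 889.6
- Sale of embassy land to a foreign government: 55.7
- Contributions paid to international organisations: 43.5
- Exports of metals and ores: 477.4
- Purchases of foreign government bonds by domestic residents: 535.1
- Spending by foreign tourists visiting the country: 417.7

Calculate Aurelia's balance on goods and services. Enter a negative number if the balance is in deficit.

Goods: 1541.7 + 1054.3 + 477.4 + 820.8 - 1173.3 - 757.2 - 889.6 = 1074.1
Services: 417.7
Trade balance = 1074.1 + 417.7 = 1491.8
(Excluded from the trade balance — secondary income: official foreign aid grants received (current) 113.0, pension payments received by residents from foreign governments 127.4, contributions paid to international organisations 43.5; financial account: foreign purchases of domestic corporate bonds 351.9, purchases of foreign government bonds by domestic residents 535.1; primary income: dividends received from foreign subsidiaries of resident firms 135.1, reinvested earnings on direct investment abroad 286.0, profits repatriated by foreign-owned firms operating domestically 294.6, compensation paid to foreign seasonal workers 95.1; capital account: debt forgiveness received from foreign official creditors 132.6, sale of embassy land to a foreign government 55.7.)

1491.8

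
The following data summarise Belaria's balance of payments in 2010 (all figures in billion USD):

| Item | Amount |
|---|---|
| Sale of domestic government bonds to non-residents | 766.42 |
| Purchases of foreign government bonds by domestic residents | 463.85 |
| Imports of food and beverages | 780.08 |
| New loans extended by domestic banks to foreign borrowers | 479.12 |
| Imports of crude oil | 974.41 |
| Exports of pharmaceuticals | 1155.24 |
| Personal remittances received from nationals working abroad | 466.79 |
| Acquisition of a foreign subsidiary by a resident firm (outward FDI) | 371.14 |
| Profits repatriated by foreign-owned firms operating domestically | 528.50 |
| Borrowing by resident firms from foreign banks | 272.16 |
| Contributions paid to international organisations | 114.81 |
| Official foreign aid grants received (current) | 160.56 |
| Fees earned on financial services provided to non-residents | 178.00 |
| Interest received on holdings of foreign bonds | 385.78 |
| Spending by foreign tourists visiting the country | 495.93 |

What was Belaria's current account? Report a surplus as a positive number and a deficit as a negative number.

444.50

Goods: -780.08 - 974.41 + 1155.24 = -599.25
Services: 178.00 + 495.93 = 673.93
Primary income: 385.78 - 528.50 = -142.72
Secondary income: 160.56 + 466.79 - 114.81 = 512.54
Current account = (-599.25) + 673.93 + (-142.72) + 512.54 = 444.50
(Excluded from the current account — financial account: sale of domestic government bonds to non-residents 766.42, purchases of foreign government bonds by domestic residents 463.85, new loans extended by domestic banks to foreign borrowers 479.12, acquisition of a foreign subsidiary by a resident firm (outward FDI) 371.14, borrowing by resident firms from foreign banks 272.16.)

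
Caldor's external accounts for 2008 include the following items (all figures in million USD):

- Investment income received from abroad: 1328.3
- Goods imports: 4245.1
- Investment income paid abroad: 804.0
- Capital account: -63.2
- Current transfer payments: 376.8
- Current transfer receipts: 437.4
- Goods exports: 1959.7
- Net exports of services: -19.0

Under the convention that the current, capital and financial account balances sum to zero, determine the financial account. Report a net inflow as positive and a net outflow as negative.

1782.7

Goods balance = 1959.7 - 4245.1 = -2285.4
Services balance = -19.0
Trade balance (goods + services) = -2285.4 + (-19.0) = -2304.4
Net primary income = 1328.3 - 804.0 = 524.3
Net secondary income = 437.4 - 376.8 = 60.6
Current account = -2304.4 + 524.3 + 60.6 = -1719.5
Financial account = -(-1719.5 + (-63.2)) = 1782.7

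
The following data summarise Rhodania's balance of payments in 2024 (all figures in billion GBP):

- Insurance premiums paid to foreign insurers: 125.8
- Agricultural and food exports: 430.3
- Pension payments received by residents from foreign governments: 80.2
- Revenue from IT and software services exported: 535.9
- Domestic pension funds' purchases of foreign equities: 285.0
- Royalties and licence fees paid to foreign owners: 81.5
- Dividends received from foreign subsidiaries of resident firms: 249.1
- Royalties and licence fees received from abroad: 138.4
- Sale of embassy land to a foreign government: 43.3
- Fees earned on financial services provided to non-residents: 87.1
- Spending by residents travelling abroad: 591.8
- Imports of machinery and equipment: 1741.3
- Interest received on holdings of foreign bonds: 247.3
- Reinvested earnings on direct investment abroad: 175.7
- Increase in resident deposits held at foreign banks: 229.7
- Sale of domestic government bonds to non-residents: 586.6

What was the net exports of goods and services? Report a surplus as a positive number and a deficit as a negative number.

Goods: -1741.3 + 430.3 = -1311.0
Services: 535.9 - 81.5 + 87.1 - 125.8 + 138.4 - 591.8 = -37.7
Trade balance = -1311.0 + (-37.7) = -1348.7
(Excluded from the trade balance — secondary income: pension payments received by residents from foreign governments 80.2; financial account: domestic pension funds' purchases of foreign equities 285.0, increase in resident deposits held at foreign banks 229.7, sale of domestic government bonds to non-residents 586.6; primary income: dividends received from foreign subsidiaries of resident firms 249.1, interest received on holdings of foreign bonds 247.3, reinvested earnings on direct investment abroad 175.7; capital account: sale of embassy land to a foreign government 43.3.)

-1348.7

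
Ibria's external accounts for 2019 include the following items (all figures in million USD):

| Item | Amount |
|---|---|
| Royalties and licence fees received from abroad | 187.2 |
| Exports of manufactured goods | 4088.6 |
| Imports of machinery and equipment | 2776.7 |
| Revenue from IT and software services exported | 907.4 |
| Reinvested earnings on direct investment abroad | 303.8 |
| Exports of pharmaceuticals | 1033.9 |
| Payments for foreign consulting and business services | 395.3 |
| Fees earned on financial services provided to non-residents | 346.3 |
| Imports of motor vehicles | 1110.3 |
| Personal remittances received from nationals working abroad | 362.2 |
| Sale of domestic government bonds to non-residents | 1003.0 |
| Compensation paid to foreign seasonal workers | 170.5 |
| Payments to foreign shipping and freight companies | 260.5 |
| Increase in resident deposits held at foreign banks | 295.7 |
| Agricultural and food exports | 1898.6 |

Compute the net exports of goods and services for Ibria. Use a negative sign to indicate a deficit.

Goods: -1110.3 + 1898.6 + 1033.9 - 2776.7 + 4088.6 = 3134.1
Services: 346.3 + 187.2 - 395.3 - 260.5 + 907.4 = 785.1
Trade balance = 3134.1 + 785.1 = 3919.2
(Excluded from the trade balance — primary income: reinvested earnings on direct investment abroad 303.8, compensation paid to foreign seasonal workers 170.5; secondary income: personal remittances received from nationals working abroad 362.2; financial account: sale of domestic government bonds to non-residents 1003.0, increase in resident deposits held at foreign banks 295.7.)

3919.2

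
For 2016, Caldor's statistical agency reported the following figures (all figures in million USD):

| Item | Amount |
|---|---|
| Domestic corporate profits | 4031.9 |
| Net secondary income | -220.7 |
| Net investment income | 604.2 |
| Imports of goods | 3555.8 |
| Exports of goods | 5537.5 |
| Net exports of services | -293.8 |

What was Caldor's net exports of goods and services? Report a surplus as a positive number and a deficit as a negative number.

Goods balance = 5537.5 - 3555.8 = 1981.7
Services balance = -293.8
Trade balance (goods + services) = 1981.7 + (-293.8) = 1687.9

1687.9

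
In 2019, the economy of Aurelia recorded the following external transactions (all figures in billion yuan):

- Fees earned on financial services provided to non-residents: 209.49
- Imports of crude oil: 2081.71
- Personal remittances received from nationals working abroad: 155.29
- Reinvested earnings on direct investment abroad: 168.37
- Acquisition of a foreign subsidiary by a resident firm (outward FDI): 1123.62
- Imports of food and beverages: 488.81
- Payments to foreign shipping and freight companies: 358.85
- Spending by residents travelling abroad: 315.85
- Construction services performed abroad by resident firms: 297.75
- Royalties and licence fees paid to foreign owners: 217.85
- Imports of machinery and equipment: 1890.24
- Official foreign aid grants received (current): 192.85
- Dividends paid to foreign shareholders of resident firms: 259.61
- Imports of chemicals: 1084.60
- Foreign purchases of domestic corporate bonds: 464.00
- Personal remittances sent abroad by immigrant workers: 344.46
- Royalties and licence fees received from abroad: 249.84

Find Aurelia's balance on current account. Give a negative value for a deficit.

Goods: -2081.71 - 1084.60 - 1890.24 - 488.81 = -5545.36
Services: 297.75 + 249.84 - 315.85 + 209.49 - 217.85 - 358.85 = -135.47
Primary income: 168.37 - 259.61 = -91.24
Secondary income: 155.29 + 192.85 - 344.46 = 3.68
Current account = (-5545.36) + (-135.47) + (-91.24) + 3.68 = -5768.39
(Excluded from the current account — financial account: acquisition of a foreign subsidiary by a resident firm (outward FDI) 1123.62, foreign purchases of domestic corporate bonds 464.00.)

-5768.39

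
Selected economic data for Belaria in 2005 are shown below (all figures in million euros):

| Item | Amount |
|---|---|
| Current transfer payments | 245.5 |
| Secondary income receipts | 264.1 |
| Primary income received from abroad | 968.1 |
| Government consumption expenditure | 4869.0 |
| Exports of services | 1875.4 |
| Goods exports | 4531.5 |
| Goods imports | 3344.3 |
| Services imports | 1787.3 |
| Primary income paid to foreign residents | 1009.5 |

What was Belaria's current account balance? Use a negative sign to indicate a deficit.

1252.5

Goods balance = 4531.5 - 3344.3 = 1187.2
Services balance = 1875.4 - 1787.3 = 88.1
Trade balance (goods + services) = 1187.2 + 88.1 = 1275.3
Net primary income = 968.1 - 1009.5 = -41.4
Net secondary income = 264.1 - 245.5 = 18.6
Current account = 1275.3 + (-41.4) + 18.6 = 1252.5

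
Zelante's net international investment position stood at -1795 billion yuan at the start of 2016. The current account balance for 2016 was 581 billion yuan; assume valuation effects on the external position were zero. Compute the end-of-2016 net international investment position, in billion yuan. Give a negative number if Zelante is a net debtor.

-1214

With no valuation effects, change in NIIP = current account = 581
End-of-year NIIP = -1795 + 581 = -1214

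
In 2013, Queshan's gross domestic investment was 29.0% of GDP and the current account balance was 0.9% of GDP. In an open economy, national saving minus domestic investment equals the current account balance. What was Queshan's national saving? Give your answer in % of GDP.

29.9

S = I + CA = 29.0 + 0.9 = 29.9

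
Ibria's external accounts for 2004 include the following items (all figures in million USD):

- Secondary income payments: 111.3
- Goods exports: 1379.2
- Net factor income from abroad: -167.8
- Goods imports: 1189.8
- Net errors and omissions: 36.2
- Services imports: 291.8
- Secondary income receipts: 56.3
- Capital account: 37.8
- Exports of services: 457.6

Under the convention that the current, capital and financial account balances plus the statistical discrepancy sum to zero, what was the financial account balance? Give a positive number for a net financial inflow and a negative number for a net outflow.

Goods balance = 1379.2 - 1189.8 = 189.4
Services balance = 457.6 - 291.8 = 165.8
Trade balance (goods + services) = 189.4 + 165.8 = 355.2
Net primary income = -167.8
Net secondary income = 56.3 - 111.3 = -55.0
Current account = 355.2 + (-167.8) + (-55.0) = 132.4
Financial account = -(132.4 + 37.8 + 36.2) = -206.4

-206.4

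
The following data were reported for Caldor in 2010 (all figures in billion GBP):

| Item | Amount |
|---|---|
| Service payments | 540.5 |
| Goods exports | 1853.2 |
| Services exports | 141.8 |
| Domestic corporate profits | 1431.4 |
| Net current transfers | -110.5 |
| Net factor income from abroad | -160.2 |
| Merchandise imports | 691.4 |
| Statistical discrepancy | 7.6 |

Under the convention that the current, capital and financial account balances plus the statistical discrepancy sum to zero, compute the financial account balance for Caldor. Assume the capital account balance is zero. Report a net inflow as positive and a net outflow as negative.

-500.0

Goods balance = 1853.2 - 691.4 = 1161.8
Services balance = 141.8 - 540.5 = -398.7
Trade balance (goods + services) = 1161.8 + (-398.7) = 763.1
Net primary income = -160.2
Net secondary income = -110.5
Current account = 763.1 + (-160.2) + (-110.5) = 492.4
Financial account = -(492.4 + 7.6) = -500.0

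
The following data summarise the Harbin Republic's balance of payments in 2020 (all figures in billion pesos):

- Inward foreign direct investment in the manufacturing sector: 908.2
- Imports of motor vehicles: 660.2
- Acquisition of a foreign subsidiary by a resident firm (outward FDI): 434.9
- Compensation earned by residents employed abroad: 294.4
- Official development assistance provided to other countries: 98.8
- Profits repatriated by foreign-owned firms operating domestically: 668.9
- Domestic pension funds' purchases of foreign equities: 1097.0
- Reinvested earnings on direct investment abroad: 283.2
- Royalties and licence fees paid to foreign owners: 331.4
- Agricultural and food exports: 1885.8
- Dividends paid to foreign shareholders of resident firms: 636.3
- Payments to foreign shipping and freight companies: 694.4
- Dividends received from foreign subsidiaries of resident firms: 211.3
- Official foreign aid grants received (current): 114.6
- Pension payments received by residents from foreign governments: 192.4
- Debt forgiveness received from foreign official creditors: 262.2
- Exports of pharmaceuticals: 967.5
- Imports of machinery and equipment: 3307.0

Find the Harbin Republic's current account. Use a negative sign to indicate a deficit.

-2447.8

Goods: -3307.0 - 660.2 + 967.5 + 1885.8 = -1113.9
Services: -694.4 - 331.4 = -1025.8
Primary income: -636.3 + 283.2 + 294.4 - 668.9 + 211.3 = -516.3
Secondary income: -98.8 + 192.4 + 114.6 = 208.2
Current account = (-1113.9) + (-1025.8) + (-516.3) + 208.2 = -2447.8
(Excluded from the current account — financial account: inward foreign direct investment in the manufacturing sector 908.2, acquisition of a foreign subsidiary by a resident firm (outward FDI) 434.9, domestic pension funds' purchases of foreign equities 1097.0; capital account: debt forgiveness received from foreign official creditors 262.2.)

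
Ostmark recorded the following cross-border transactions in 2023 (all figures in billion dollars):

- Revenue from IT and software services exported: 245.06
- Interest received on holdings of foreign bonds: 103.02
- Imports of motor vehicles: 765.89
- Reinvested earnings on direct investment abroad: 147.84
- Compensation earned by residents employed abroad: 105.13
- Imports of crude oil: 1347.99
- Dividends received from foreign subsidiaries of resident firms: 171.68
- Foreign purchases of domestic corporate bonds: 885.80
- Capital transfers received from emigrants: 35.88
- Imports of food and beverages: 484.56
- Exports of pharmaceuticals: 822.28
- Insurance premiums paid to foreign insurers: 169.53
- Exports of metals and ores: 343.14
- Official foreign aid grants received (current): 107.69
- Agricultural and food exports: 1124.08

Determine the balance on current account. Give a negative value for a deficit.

401.95

Goods: 822.28 - 484.56 - 1347.99 + 1124.08 + 343.14 - 765.89 = -308.94
Services: -169.53 + 245.06 = 75.53
Primary income: 147.84 + 171.68 + 105.13 + 103.02 = 527.67
Secondary income: 107.69
Current account = (-308.94) + 75.53 + 527.67 + 107.69 = 401.95
(Excluded from the current account — financial account: foreign purchases of domestic corporate bonds 885.80; capital account: capital transfers received from emigrants 35.88.)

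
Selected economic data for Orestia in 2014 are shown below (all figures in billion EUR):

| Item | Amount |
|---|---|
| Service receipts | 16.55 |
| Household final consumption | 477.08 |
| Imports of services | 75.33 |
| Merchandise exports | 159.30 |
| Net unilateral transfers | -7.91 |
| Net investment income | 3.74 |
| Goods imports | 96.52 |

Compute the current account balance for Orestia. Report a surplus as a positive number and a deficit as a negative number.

Goods balance = 159.30 - 96.52 = 62.78
Services balance = 16.55 - 75.33 = -58.78
Trade balance (goods + services) = 62.78 + (-58.78) = 4.00
Net primary income = 3.74
Net secondary income = -7.91
Current account = 4.00 + 3.74 + (-7.91) = -0.17

-0.17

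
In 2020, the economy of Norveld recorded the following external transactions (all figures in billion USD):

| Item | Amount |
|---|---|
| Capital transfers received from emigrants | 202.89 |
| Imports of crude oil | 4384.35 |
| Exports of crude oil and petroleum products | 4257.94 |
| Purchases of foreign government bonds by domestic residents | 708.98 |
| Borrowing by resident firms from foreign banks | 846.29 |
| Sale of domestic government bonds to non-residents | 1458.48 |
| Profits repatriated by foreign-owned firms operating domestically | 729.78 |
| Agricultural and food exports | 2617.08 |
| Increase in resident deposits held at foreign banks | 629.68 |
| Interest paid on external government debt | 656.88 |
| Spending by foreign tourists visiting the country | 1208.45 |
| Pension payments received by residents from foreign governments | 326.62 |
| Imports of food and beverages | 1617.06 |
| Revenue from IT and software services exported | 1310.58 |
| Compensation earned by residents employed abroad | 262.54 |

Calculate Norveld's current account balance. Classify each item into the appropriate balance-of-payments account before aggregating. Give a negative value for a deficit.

2595.14

Goods: 2617.08 - 1617.06 - 4384.35 + 4257.94 = 873.61
Services: 1310.58 + 1208.45 = 2519.03
Primary income: 262.54 - 729.78 - 656.88 = -1124.12
Secondary income: 326.62
Current account = 873.61 + 2519.03 + (-1124.12) + 326.62 = 2595.14
(Excluded from the current account — capital account: capital transfers received from emigrants 202.89; financial account: purchases of foreign government bonds by domestic residents 708.98, borrowing by resident firms from foreign banks 846.29, sale of domestic government bonds to non-residents 1458.48, increase in resident deposits held at foreign banks 629.68.)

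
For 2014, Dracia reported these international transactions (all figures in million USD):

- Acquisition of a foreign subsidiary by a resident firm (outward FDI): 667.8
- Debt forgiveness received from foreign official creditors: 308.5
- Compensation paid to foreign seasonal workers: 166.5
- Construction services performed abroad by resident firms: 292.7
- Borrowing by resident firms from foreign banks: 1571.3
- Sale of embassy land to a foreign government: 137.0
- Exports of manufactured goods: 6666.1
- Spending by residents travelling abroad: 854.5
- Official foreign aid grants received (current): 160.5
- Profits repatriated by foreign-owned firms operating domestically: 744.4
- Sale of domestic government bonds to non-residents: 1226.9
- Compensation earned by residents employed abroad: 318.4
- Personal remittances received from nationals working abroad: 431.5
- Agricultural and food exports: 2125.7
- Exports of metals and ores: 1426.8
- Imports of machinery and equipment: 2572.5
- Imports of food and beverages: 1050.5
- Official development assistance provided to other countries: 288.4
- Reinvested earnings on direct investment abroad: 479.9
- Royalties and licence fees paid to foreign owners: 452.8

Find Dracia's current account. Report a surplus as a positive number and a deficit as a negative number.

5772.0

Goods: 1426.8 + 2125.7 - 2572.5 - 1050.5 + 6666.1 = 6595.6
Services: -452.8 - 854.5 + 292.7 = -1014.6
Primary income: 318.4 + 479.9 - 166.5 - 744.4 = -112.6
Secondary income: -288.4 + 431.5 + 160.5 = 303.6
Current account = 6595.6 + (-1014.6) + (-112.6) + 303.6 = 5772.0
(Excluded from the current account — financial account: acquisition of a foreign subsidiary by a resident firm (outward FDI) 667.8, borrowing by resident firms from foreign banks 1571.3, sale of domestic government bonds to non-residents 1226.9; capital account: debt forgiveness received from foreign official creditors 308.5, sale of embassy land to a foreign government 137.0.)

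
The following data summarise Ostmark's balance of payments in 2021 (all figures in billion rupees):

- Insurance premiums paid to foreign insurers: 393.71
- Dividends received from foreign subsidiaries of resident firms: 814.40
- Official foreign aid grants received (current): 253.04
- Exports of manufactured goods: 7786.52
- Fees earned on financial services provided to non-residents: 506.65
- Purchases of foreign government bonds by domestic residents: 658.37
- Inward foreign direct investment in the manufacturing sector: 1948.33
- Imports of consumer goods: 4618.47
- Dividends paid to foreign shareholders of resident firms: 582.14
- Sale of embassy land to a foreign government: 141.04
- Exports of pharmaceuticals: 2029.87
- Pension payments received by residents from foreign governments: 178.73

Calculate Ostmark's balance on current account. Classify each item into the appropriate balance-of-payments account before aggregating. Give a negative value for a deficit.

Goods: -4618.47 + 2029.87 + 7786.52 = 5197.92
Services: 506.65 - 393.71 = 112.94
Primary income: 814.40 - 582.14 = 232.26
Secondary income: 253.04 + 178.73 = 431.77
Current account = 5197.92 + 112.94 + 232.26 + 431.77 = 5974.89
(Excluded from the current account — financial account: purchases of foreign government bonds by domestic residents 658.37, inward foreign direct investment in the manufacturing sector 1948.33; capital account: sale of embassy land to a foreign government 141.04.)

5974.89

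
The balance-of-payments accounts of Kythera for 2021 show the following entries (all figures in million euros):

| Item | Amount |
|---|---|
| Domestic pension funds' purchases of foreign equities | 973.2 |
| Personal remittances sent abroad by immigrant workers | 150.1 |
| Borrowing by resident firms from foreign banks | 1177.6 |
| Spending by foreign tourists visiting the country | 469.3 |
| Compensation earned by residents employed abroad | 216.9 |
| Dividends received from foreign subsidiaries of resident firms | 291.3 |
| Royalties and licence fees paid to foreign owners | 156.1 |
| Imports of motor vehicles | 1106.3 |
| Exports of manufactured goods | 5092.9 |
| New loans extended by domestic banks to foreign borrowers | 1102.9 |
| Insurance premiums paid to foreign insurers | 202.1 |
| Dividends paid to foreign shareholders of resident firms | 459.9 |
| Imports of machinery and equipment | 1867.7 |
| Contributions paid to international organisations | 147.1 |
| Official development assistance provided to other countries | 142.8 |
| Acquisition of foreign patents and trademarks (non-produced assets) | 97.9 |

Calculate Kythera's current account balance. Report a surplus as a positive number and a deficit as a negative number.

Goods: -1106.3 + 5092.9 - 1867.7 = 2118.9
Services: 469.3 - 202.1 - 156.1 = 111.1
Primary income: -459.9 + 291.3 + 216.9 = 48.3
Secondary income: -142.8 - 147.1 - 150.1 = -440.0
Current account = 2118.9 + 111.1 + 48.3 + (-440.0) = 1838.3
(Excluded from the current account — financial account: domestic pension funds' purchases of foreign equities 973.2, borrowing by resident firms from foreign banks 1177.6, new loans extended by domestic banks to foreign borrowers 1102.9; capital account: acquisition of foreign patents and trademarks (non-produced assets) 97.9.)

1838.3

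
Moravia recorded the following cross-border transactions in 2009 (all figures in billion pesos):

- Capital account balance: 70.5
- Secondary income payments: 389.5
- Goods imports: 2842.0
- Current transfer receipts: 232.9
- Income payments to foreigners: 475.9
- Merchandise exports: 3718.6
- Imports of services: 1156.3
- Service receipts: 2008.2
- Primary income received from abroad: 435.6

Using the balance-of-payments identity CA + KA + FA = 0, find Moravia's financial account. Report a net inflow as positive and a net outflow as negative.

-1602.1

Goods balance = 3718.6 - 2842.0 = 876.6
Services balance = 2008.2 - 1156.3 = 851.9
Trade balance (goods + services) = 876.6 + 851.9 = 1728.5
Net primary income = 435.6 - 475.9 = -40.3
Net secondary income = 232.9 - 389.5 = -156.6
Current account = 1728.5 + (-40.3) + (-156.6) = 1531.6
Financial account = -(1531.6 + 70.5) = -1602.1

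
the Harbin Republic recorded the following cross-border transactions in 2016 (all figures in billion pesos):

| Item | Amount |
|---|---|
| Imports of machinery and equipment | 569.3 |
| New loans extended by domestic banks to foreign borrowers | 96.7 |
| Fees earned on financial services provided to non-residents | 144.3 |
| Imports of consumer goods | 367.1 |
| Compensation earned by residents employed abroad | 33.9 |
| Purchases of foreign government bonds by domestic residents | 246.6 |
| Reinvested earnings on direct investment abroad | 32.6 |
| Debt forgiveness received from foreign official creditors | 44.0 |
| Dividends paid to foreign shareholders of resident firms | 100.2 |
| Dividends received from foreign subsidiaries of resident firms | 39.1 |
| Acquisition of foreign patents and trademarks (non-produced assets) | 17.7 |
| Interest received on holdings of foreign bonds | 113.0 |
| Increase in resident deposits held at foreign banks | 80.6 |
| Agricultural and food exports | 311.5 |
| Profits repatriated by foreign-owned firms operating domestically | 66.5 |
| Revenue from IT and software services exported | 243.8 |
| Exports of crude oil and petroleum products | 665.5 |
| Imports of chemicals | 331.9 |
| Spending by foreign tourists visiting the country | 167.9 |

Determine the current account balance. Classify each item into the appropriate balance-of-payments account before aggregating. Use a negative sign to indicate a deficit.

316.6

Goods: 311.5 - 367.1 - 331.9 - 569.3 + 665.5 = -291.3
Services: 243.8 + 167.9 + 144.3 = 556.0
Primary income: -66.5 + 32.6 + 113.0 - 100.2 + 39.1 + 33.9 = 51.9
Current account = (-291.3) + 556.0 + 51.9 = 316.6
(Excluded from the current account — financial account: new loans extended by domestic banks to foreign borrowers 96.7, purchases of foreign government bonds by domestic residents 246.6, increase in resident deposits held at foreign banks 80.6; capital account: debt forgiveness received from foreign official creditors 44.0, acquisition of foreign patents and trademarks (non-produced assets) 17.7.)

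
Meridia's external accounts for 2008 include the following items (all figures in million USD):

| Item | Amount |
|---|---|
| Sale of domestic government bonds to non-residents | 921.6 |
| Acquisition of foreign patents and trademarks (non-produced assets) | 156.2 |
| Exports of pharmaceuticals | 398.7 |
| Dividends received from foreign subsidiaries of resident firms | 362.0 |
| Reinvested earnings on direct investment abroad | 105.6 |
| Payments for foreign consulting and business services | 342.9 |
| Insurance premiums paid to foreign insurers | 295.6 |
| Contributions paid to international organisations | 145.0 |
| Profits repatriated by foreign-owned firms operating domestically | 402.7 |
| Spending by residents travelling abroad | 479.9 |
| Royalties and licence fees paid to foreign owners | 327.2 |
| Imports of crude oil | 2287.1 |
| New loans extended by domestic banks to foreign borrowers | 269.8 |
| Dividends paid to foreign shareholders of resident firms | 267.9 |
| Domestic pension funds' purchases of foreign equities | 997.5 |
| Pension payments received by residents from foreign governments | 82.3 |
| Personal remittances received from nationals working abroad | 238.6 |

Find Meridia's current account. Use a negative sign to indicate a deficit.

-3361.1

Goods: -2287.1 + 398.7 = -1888.4
Services: -327.2 - 479.9 - 295.6 - 342.9 = -1445.6
Primary income: 362.0 + 105.6 - 267.9 - 402.7 = -203.0
Secondary income: 238.6 + 82.3 - 145.0 = 175.9
Current account = (-1888.4) + (-1445.6) + (-203.0) + 175.9 = -3361.1
(Excluded from the current account — financial account: sale of domestic government bonds to non-residents 921.6, new loans extended by domestic banks to foreign borrowers 269.8, domestic pension funds' purchases of foreign equities 997.5; capital account: acquisition of foreign patents and trademarks (non-produced assets) 156.2.)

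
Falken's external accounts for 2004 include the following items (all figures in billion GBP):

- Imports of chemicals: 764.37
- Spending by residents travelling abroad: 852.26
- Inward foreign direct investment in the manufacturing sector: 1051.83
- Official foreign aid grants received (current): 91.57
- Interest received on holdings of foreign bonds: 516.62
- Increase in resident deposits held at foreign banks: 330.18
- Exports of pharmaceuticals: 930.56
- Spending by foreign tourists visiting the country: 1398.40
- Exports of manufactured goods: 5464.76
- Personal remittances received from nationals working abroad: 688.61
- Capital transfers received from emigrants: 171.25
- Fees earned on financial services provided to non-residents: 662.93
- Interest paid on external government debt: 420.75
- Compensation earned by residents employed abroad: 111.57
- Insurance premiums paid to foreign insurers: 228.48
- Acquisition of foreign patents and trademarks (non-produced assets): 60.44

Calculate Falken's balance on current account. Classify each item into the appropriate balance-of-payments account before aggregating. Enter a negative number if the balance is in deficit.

7599.16

Goods: 930.56 + 5464.76 - 764.37 = 5630.95
Services: 1398.40 - 852.26 - 228.48 + 662.93 = 980.59
Primary income: 111.57 + 516.62 - 420.75 = 207.44
Secondary income: 91.57 + 688.61 = 780.18
Current account = 5630.95 + 980.59 + 207.44 + 780.18 = 7599.16
(Excluded from the current account — financial account: inward foreign direct investment in the manufacturing sector 1051.83, increase in resident deposits held at foreign banks 330.18; capital account: capital transfers received from emigrants 171.25, acquisition of foreign patents and trademarks (non-produced assets) 60.44.)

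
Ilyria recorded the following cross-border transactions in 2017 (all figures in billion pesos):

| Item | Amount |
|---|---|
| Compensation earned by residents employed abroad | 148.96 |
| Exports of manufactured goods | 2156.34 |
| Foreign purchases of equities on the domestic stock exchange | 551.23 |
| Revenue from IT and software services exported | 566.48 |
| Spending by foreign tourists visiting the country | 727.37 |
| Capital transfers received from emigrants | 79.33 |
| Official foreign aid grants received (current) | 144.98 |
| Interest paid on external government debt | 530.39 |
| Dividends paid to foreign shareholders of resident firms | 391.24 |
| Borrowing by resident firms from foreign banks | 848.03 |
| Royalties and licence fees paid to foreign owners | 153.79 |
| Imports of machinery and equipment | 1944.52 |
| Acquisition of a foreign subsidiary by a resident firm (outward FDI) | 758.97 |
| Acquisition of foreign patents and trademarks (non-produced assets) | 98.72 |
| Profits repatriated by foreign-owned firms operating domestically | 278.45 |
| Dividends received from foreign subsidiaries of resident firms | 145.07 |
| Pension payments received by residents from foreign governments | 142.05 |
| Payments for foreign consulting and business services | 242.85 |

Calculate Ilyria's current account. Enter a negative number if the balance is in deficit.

490.01

Goods: 2156.34 - 1944.52 = 211.82
Services: 566.48 - 242.85 + 727.37 - 153.79 = 897.21
Primary income: -530.39 + 148.96 - 278.45 + 145.07 - 391.24 = -906.05
Secondary income: 144.98 + 142.05 = 287.03
Current account = 211.82 + 897.21 + (-906.05) + 287.03 = 490.01
(Excluded from the current account — financial account: foreign purchases of equities on the domestic stock exchange 551.23, borrowing by resident firms from foreign banks 848.03, acquisition of a foreign subsidiary by a resident firm (outward FDI) 758.97; capital account: capital transfers received from emigrants 79.33, acquisition of foreign patents and trademarks (non-produced assets) 98.72.)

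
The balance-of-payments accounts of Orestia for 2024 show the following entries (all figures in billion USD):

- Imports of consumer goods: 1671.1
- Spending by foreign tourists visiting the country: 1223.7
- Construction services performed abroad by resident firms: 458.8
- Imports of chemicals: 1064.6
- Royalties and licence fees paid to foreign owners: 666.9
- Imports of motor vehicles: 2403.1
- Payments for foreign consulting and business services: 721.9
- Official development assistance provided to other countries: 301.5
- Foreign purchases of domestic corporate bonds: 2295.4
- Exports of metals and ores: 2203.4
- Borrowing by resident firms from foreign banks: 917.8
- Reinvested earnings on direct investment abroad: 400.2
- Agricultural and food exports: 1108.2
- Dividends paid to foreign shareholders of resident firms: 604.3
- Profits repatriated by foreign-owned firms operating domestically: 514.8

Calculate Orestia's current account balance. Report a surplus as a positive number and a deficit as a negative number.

Goods: 1108.2 - 2403.1 - 1671.1 + 2203.4 - 1064.6 = -1827.2
Services: 458.8 - 666.9 - 721.9 + 1223.7 = 293.7
Primary income: 400.2 - 514.8 - 604.3 = -718.9
Secondary income: -301.5
Current account = (-1827.2) + 293.7 + (-718.9) + (-301.5) = -2553.9
(Excluded from the current account — financial account: foreign purchases of domestic corporate bonds 2295.4, borrowing by resident firms from foreign banks 917.8.)

-2553.9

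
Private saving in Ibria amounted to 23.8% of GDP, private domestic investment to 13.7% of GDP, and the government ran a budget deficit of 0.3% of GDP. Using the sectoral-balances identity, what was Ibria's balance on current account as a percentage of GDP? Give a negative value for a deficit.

By the sectoral-balances identity, CA = (S_private - I) + (T - G).
Private balance = 23.8 - 13.7 = 10.1
Government balance (T - G) = -0.3
CA = 10.1 + (-0.3) = 9.8

9.8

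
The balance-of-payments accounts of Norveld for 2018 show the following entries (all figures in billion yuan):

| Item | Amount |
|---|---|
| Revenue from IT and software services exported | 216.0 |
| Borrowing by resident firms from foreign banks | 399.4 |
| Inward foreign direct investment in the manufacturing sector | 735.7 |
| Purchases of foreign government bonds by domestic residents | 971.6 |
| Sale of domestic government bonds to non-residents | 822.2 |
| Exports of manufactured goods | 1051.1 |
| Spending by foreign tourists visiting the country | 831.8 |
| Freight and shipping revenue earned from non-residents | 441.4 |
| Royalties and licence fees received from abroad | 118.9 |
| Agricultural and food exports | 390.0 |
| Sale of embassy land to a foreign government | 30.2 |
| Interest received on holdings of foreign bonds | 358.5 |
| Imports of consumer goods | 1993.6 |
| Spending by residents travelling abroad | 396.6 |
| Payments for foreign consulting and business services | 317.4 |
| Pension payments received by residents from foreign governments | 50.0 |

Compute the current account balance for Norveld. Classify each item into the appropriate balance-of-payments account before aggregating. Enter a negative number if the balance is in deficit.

750.1

Goods: 1051.1 + 390.0 - 1993.6 = -552.5
Services: 441.4 - 317.4 + 216.0 + 831.8 - 396.6 + 118.9 = 894.1
Primary income: 358.5
Secondary income: 50.0
Current account = (-552.5) + 894.1 + 358.5 + 50.0 = 750.1
(Excluded from the current account — financial account: borrowing by resident firms from foreign banks 399.4, inward foreign direct investment in the manufacturing sector 735.7, purchases of foreign government bonds by domestic residents 971.6, sale of domestic government bonds to non-residents 822.2; capital account: sale of embassy land to a foreign government 30.2.)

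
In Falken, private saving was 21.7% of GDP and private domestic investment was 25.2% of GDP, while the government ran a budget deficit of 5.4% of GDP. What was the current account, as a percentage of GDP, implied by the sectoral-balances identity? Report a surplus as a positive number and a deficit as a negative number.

-8.9

By the sectoral-balances identity, CA = (S_private - I) + (T - G).
Private balance = 21.7 - 25.2 = -3.5
Government balance (T - G) = -5.4
CA = -3.5 + (-5.4) = -8.9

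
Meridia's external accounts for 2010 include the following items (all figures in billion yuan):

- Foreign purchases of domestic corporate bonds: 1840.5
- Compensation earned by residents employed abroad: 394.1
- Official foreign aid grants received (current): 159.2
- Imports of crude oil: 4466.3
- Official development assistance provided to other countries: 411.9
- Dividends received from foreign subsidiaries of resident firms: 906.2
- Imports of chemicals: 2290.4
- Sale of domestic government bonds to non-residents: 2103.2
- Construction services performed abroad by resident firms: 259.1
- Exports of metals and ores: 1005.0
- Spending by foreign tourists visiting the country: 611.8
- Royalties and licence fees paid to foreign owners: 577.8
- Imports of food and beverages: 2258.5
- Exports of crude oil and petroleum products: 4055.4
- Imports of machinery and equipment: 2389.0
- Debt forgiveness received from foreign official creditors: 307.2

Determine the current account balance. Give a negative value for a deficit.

Goods: 4055.4 - 4466.3 - 2258.5 - 2389.0 + 1005.0 - 2290.4 = -6343.8
Services: 611.8 + 259.1 - 577.8 = 293.1
Primary income: 906.2 + 394.1 = 1300.3
Secondary income: -411.9 + 159.2 = -252.7
Current account = (-6343.8) + 293.1 + 1300.3 + (-252.7) = -5003.1
(Excluded from the current account — financial account: foreign purchases of domestic corporate bonds 1840.5, sale of domestic government bonds to non-residents 2103.2; capital account: debt forgiveness received from foreign official creditors 307.2.)

-5003.1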